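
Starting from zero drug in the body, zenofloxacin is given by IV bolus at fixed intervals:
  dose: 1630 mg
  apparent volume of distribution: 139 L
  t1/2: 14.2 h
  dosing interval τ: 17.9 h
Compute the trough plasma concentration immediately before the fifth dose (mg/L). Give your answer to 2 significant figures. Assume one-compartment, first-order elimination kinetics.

C₀ per dose = Dose / Vd = 1630 / 139 = 11.73 mg/L
k = ln2 / t½ = 0.693147 / 14.2 = 0.04881 h⁻¹
Fraction remaining after one interval: r = e^(−kτ) = e^(−0.04881 × 17.9) = 0.4174
Before dose 5, 4 doses have been given (aged 1τ, 2τ, 3τ, 4τ).
C_trough = C₀ × (r + r² + … + r^4) = C₀ × r(1−r^4)/(1−r)
        = 11.73 × 0.4174 × (1 − 0.03035) / (1 − 0.4174) = 8.149 mg/L

8.1 mg/L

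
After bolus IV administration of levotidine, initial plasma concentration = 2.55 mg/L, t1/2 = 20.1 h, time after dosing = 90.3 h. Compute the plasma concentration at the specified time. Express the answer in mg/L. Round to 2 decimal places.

0.11 mg/L

k = ln2 / t½ = 0.693147 / 20.1 = 0.03448 h⁻¹
C = C₀ · e^(−k·t) = 2.550 × e^(−0.03448 × 90.3)
  = 2.550 × 0.04444 = 0.1133 mg/L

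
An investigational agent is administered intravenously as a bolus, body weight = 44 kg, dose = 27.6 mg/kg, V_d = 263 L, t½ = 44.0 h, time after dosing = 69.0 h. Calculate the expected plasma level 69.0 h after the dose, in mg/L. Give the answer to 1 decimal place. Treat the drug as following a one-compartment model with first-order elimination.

Total dose = 27.6 × 44 = 1214 mg
C₀ = Dose / Vd = 1214 / 263 = 4.616 mg/L
k = ln2 / t½ = 0.693147 / 44.0 = 0.01575 h⁻¹
C = C₀ · e^(−k·t) = 4.616 × e^(−0.01575 × 69.0)
  = 4.616 × 0.3373 = 1.557 mg/L

1.6 mg/L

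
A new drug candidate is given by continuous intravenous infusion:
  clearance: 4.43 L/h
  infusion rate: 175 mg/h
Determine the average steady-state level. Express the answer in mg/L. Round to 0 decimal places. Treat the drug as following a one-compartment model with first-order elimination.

40 mg/L

At steady state Css = R₀ / CL = 175 / 4.430 = 39.50 mg/L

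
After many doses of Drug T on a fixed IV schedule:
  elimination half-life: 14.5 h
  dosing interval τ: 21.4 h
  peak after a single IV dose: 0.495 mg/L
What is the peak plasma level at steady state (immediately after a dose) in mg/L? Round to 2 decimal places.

0.77 mg/L

k = ln2 / t½ = 0.693147 / 14.5 = 0.04780 h⁻¹
e^(−kτ) = e^(−0.04780 × 21.4) = 0.3595
Accumulation ratio R = 1 / (1 − e^(−kτ)) = 1 / (1 − 0.3595) = 1.561
Steady-state peak = C₀ × R = 0.495 × 1.561 = 0.7727 mg/L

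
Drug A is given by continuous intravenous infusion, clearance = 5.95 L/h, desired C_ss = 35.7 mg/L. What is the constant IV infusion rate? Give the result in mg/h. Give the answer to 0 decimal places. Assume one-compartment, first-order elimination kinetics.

212 mg/h

At steady state, infusion rate R₀ = Css × CL = 35.7 × 5.950 = 212.4 mg/h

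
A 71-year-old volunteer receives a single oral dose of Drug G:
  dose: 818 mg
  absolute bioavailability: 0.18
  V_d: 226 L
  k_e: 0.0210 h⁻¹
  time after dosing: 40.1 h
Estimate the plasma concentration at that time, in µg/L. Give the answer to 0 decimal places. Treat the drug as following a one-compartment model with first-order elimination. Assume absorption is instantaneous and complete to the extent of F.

281 µg/L

Amount reaching circulation = F × Dose = 0.18 × 818.0 = 147.2 mg
C₀ = F·Dose / Vd = 147.2 / 226 = 0.6513 mg/L
C = C₀ · e^(−k·t) = 0.6513 × e^(−0.02100 × 40.1)
  = 0.6513 × 0.4308 = 0.2806 mg/L
Convert: 0.2806 mg/L × 1000 = 280.6 µg/L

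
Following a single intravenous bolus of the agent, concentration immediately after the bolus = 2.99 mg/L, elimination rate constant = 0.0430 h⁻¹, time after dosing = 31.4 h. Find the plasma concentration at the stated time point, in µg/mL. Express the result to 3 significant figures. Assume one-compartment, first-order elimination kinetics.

C = C₀ · e^(−k·t) = 2.990 × e^(−0.04300 × 31.4)
  = 2.990 × 0.2592 = 0.7750 mg/L
(0.7750 mg/L = 0.7750 µg/mL)

0.775 µg/mL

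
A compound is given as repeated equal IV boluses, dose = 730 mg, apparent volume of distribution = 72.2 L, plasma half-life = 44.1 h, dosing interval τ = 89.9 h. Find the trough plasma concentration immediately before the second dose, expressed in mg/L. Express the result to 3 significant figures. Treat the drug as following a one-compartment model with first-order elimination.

2.46 mg/L

C₀ per dose = Dose / Vd = 730 / 72.2 = 10.11 mg/L
k = ln2 / t½ = 0.693147 / 44.1 = 0.01572 h⁻¹
Fraction remaining after one interval: r = e^(−kτ) = e^(−0.01572 × 89.9) = 0.2434
Before dose 2, 1 dose has been given (aged 1τ).
C_trough = C₀ × r = 10.11 × 0.2434 = 2.461 mg/L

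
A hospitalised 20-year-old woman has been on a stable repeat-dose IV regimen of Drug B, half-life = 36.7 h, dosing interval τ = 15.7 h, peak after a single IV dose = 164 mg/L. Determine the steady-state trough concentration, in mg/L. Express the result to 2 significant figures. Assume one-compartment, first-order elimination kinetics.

480 mg/L

k = ln2 / t½ = 0.693147 / 36.7 = 0.01889 h⁻¹
e^(−kτ) = e^(−0.01889 × 15.7) = 0.7434
Accumulation ratio R = 1 / (1 − e^(−kτ)) = 1 / (1 − 0.7434) = 3.897
Steady-state trough = C₀ × R × e^(−kτ) = 164 × 3.897 × 0.7434 = 475.1 mg/L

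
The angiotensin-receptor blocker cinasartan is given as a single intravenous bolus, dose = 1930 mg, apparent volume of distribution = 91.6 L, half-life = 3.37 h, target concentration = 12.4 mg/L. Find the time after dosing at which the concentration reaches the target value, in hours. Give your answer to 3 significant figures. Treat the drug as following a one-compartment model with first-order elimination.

2.58 h

C₀ = Dose / Vd = 1930 / 91.6 = 21.07 mg/L
k = ln2 / t½ = 0.693147 / 3.37 = 0.2057 h⁻¹
t = ln(C₀ / C) / k = ln(21.07 / 12.4) / 0.2057
  = ln(1.699) / 0.2057 = 0.5300 / 0.2057 = 2.577 h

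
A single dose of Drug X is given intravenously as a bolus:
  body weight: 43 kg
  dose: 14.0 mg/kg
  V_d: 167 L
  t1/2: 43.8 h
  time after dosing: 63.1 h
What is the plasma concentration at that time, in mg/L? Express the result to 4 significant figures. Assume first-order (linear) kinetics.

Total dose = 14.0 × 43 = 602.0 mg
C₀ = Dose / Vd = 602.0 / 167 = 3.605 mg/L
k = ln2 / t½ = 0.693147 / 43.8 = 0.01583 h⁻¹
C = C₀ · e^(−k·t) = 3.605 × e^(−0.01583 × 63.1)
  = 3.605 × 0.3683 = 1.328 mg/L

1.328 mg/L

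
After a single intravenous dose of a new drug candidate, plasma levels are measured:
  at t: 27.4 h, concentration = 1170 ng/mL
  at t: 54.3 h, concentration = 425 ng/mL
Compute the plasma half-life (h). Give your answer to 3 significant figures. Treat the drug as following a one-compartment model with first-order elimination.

18.4 h

k = ln(C₁/C₂) / (t₂ − t₁) = ln(1170/425) / (54.3 − 27.4)
  = 1.013 / 26.90 = 0.03766 h⁻¹
t½ = ln2 / k = 0.693147 / 0.03766 = 18.41 h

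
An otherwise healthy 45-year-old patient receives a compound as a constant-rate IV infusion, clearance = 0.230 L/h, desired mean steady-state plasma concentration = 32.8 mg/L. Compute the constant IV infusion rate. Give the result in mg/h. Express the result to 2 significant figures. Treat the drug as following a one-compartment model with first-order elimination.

7.5 mg/h

At steady state, infusion rate R₀ = Css × CL = 32.8 × 0.2300 = 7.544 mg/h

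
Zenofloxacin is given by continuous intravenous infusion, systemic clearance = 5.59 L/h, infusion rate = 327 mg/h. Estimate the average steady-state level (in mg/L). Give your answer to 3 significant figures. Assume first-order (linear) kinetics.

At steady state Css = R₀ / CL = 327 / 5.590 = 58.50 mg/L

58.5 mg/L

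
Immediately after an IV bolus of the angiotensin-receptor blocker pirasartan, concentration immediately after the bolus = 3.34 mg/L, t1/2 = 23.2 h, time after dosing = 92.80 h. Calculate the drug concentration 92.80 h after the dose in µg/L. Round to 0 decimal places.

k = ln2 / t½ = 0.693147 / 23.2 = 0.02988 h⁻¹
t / t½ = 92.80 / 23.2 = 4 half-lives
C = C₀ × (1/2)^4 = 3.340 × 0.06250 = 0.2088 mg/L
Convert: 0.2088 mg/L × 1000 = 208.8 µg/L

209 µg/L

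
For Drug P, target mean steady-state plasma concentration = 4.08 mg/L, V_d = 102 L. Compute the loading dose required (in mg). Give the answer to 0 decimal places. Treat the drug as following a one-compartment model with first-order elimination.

416 mg

LD = Css × Vd = 4.08 × 102 = 416.2 mg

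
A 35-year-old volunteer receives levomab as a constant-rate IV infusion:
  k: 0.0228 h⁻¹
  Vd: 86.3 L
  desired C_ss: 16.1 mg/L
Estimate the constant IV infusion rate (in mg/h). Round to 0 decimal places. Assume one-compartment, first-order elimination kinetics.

CL = k × Vd = 0.02280 × 86.3 = 1.968 L/h
At steady state, infusion rate R₀ = Css × CL = 16.1 × 1.968 = 31.68 mg/h

32 mg/h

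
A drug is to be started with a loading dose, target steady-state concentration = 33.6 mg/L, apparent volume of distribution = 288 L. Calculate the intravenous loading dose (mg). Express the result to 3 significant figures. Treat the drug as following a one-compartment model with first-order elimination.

LD = Css × Vd = 33.6 × 288 = 9677 mg

9680 mg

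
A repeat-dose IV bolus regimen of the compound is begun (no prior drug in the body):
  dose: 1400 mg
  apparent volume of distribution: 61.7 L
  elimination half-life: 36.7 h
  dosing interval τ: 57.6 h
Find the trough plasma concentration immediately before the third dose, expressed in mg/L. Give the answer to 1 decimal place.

10.2 mg/L

C₀ per dose = Dose / Vd = 1400 / 61.7 = 22.69 mg/L
k = ln2 / t½ = 0.693147 / 36.7 = 0.01889 h⁻¹
Fraction remaining after one interval: r = e^(−kτ) = e^(−0.01889 × 57.6) = 0.3369
Before dose 3, 2 doses have been given (aged 1τ, 2τ).
C_trough = C₀ × (r + r²) = 22.69 × (0.3369 + 0.1135) = 10.22 mg/L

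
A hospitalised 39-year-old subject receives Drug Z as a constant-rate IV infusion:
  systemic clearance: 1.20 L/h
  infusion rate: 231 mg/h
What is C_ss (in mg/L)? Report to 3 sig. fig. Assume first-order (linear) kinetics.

At steady state Css = R₀ / CL = 231 / 1.200 = 192.5 mg/L

193 mg/L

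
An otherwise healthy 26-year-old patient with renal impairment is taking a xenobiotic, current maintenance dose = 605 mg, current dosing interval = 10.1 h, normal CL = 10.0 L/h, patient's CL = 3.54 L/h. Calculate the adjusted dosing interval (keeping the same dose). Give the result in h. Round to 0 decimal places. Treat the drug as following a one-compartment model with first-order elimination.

To keep the same average steady-state level, dosing rate must scale with clearance.
CL ratio = 3.54 / 10.0 = 0.3540
New interval (same dose) = 10.1 / 0.3540 = 28.53 h

29 h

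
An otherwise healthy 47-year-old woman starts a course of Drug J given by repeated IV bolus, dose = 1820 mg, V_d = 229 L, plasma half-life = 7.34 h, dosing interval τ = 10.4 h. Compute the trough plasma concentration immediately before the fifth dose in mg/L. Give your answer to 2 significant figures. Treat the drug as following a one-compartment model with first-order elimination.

C₀ per dose = Dose / Vd = 1820 / 229 = 7.948 mg/L
k = ln2 / t½ = 0.693147 / 7.34 = 0.09443 h⁻¹
Fraction remaining after one interval: r = e^(−kτ) = e^(−0.09443 × 10.4) = 0.3745
Before dose 5, 4 doses have been given (aged 1τ, 2τ, 3τ, 4τ).
C_trough = C₀ × (r + r² + … + r^4) = C₀ × r(1−r^4)/(1−r)
        = 7.948 × 0.3745 × (1 − 0.01967) / (1 − 0.3745) = 4.665 mg/L

4.7 mg/L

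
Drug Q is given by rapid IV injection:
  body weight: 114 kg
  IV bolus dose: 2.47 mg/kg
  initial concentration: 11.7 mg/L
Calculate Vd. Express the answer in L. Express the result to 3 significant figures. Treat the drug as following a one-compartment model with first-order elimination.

Dose = 2.47 × 114 = 281.6 mg
Vd = Dose / C₀ = 281.6 / 11.7 = 24.07 L

24.1 L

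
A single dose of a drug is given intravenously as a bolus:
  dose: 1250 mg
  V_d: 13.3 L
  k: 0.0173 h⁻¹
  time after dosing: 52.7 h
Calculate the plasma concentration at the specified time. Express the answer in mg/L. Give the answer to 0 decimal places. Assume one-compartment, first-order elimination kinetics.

38 mg/L

C₀ = Dose / Vd = 1250 / 13.3 = 93.98 mg/L
C = C₀ · e^(−k·t) = 93.98 × e^(−0.01730 × 52.7)
  = 93.98 × 0.4018 = 37.76 mg/L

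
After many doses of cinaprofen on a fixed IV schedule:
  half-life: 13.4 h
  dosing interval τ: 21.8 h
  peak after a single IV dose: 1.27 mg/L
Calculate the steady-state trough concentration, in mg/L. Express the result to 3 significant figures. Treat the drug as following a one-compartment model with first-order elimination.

k = ln2 / t½ = 0.693147 / 13.4 = 0.05173 h⁻¹
e^(−kτ) = e^(−0.05173 × 21.8) = 0.3238
Accumulation ratio R = 1 / (1 − e^(−kτ)) = 1 / (1 − 0.3238) = 1.479
Steady-state trough = C₀ × R × e^(−kτ) = 1.27 × 1.479 × 0.3238 = 0.6082 mg/L

0.608 mg/L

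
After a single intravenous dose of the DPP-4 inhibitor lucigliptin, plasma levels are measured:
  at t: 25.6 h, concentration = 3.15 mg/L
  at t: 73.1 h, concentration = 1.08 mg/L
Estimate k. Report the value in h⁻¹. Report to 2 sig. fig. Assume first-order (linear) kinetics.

0.023 h⁻¹

k = ln(C₁/C₂) / (t₂ − t₁) = ln(3.15/1.08) / (73.1 − 25.6)
  = 1.070 / 47.50 = 0.02253 h⁻¹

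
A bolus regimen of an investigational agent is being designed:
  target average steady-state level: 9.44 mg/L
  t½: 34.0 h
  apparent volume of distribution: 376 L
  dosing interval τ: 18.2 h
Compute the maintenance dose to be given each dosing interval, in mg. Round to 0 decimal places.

1317 mg

k = ln2 / t½ = 0.693147 / 34.0 = 0.02039 h⁻¹
CL = k × Vd = 0.02039 × 376 = 7.667 L/h
At steady state, Dose/τ = Css × CL.
Dose = Css × CL × τ = 9.44 × 7.667 × 18.2 = 1317 mg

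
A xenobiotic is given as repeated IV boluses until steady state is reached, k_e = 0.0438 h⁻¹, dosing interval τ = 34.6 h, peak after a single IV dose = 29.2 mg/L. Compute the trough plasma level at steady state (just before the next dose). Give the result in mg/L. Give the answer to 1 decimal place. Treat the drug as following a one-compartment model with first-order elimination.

8.2 mg/L

e^(−kτ) = e^(−0.04380 × 34.6) = 0.2197
Accumulation ratio R = 1 / (1 − e^(−kτ)) = 1 / (1 − 0.2197) = 1.282
Steady-state trough = C₀ × R × e^(−kτ) = 29.2 × 1.282 × 0.2197 = 8.224 mg/L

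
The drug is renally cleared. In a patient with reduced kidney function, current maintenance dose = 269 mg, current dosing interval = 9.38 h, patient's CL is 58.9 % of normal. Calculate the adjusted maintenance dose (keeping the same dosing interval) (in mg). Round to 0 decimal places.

To keep the same average steady-state level, dosing rate must scale with clearance.
CL ratio = 58.9 / 100 = 0.5890
New dose (same interval) = 269 × 0.5890 = 158.4 mg

158 mg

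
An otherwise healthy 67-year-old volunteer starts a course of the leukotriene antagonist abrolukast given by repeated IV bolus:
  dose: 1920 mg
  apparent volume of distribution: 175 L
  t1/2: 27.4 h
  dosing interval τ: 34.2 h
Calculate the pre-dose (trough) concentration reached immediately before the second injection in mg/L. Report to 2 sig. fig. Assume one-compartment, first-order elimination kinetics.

4.6 mg/L

C₀ per dose = Dose / Vd = 1920 / 175 = 10.97 mg/L
k = ln2 / t½ = 0.693147 / 27.4 = 0.02530 h⁻¹
Fraction remaining after one interval: r = e^(−kτ) = e^(−0.02530 × 34.2) = 0.4209
Before dose 2, 1 dose has been given (aged 1τ).
C_trough = C₀ × r = 10.97 × 0.4209 = 4.617 mg/L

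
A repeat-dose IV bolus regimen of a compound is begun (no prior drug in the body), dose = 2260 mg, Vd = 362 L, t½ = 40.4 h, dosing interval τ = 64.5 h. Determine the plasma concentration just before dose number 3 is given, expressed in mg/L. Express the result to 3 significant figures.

C₀ per dose = Dose / Vd = 2260 / 362 = 6.243 mg/L
k = ln2 / t½ = 0.693147 / 40.4 = 0.01716 h⁻¹
Fraction remaining after one interval: r = e^(−kτ) = e^(−0.01716 × 64.5) = 0.3306
Before dose 3, 2 doses have been given (aged 1τ, 2τ).
C_trough = C₀ × (r + r²) = 6.243 × (0.3306 + 0.1093) = 2.746 mg/L

2.75 mg/L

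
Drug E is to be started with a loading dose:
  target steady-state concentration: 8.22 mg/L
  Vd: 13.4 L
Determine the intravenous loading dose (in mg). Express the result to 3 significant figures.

LD = Css × Vd = 8.22 × 13.4 = 110.1 mg

110 mg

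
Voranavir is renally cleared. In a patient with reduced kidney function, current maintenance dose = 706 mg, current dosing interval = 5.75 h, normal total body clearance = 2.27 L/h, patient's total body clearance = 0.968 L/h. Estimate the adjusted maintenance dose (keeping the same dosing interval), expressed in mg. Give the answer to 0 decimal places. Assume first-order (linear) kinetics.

301 mg

To keep the same average steady-state level, dosing rate must scale with clearance.
CL ratio = 0.968 / 2.27 = 0.4264
New dose (same interval) = 706 × 0.4264 = 301.0 mg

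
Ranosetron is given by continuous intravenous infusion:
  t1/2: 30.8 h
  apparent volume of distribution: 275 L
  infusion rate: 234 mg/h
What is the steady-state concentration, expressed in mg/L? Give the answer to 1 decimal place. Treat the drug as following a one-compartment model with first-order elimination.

k = ln2 / t½ = 0.693147 / 30.8 = 0.02250 h⁻¹
CL = k × Vd = 0.02250 × 275 = 6.188 L/h
At steady state Css = R₀ / CL = 234 / 6.188 = 37.82 mg/L

37.8 mg/L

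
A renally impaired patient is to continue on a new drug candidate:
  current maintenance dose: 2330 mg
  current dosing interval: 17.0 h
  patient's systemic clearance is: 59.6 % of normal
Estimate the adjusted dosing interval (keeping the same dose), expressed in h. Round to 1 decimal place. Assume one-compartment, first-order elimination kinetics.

To keep the same average steady-state level, dosing rate must scale with clearance.
CL ratio = 59.6 / 100 = 0.5960
New interval (same dose) = 17.0 / 0.5960 = 28.52 h

28.5 h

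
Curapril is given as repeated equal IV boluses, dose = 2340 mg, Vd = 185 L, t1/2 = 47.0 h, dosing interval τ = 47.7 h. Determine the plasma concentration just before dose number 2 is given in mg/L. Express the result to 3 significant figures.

C₀ per dose = Dose / Vd = 2340 / 185 = 12.65 mg/L
k = ln2 / t½ = 0.693147 / 47.0 = 0.01475 h⁻¹
Fraction remaining after one interval: r = e^(−kτ) = e^(−0.01475 × 47.7) = 0.4948
Before dose 2, 1 dose has been given (aged 1τ).
C_trough = C₀ × r = 12.65 × 0.4948 = 6.259 mg/L

6.26 mg/L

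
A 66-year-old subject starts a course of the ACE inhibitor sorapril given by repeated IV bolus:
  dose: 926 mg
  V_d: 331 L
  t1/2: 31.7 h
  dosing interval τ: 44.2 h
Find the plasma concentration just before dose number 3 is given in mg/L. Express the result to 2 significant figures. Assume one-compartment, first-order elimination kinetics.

C₀ per dose = Dose / Vd = 926 / 331 = 2.798 mg/L
k = ln2 / t½ = 0.693147 / 31.7 = 0.02187 h⁻¹
Fraction remaining after one interval: r = e^(−kτ) = e^(−0.02187 × 44.2) = 0.3804
Before dose 3, 2 doses have been given (aged 1τ, 2τ).
C_trough = C₀ × (r + r²) = 2.798 × (0.3804 + 0.1447) = 1.469 mg/L

1.5 mg/L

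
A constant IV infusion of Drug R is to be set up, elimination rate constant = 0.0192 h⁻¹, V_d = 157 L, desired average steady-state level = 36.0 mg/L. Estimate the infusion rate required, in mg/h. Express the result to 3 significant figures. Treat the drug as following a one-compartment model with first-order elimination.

109 mg/h

CL = k × Vd = 0.01920 × 157 = 3.014 L/h
At steady state, infusion rate R₀ = Css × CL = 36.0 × 3.014 = 108.5 mg/h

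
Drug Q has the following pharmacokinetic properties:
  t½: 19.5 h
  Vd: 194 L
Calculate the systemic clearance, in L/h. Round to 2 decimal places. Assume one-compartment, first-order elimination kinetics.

6.90 L/h

k = ln2 / t½ = 0.693147 / 19.5 = 0.03555 h⁻¹
CL = k × Vd = 0.03555 × 194 = 6.897 L/h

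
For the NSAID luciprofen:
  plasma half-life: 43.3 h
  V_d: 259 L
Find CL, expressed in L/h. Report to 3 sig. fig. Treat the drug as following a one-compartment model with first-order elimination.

k = ln2 / t½ = 0.693147 / 43.3 = 0.01601 h⁻¹
CL = k × Vd = 0.01601 × 259 = 4.147 L/h

4.15 L/h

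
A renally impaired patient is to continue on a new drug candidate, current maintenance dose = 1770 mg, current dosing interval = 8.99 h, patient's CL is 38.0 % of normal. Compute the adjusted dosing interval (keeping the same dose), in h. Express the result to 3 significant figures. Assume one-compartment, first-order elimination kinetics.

To keep the same average steady-state level, dosing rate must scale with clearance.
CL ratio = 38.0 / 100 = 0.3800
New interval (same dose) = 8.99 / 0.3800 = 23.66 h

23.7 h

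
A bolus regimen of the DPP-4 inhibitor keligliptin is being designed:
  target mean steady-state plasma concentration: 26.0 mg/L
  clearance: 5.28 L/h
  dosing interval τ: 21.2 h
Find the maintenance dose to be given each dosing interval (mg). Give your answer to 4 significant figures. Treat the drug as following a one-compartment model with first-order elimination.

At steady state, Dose/τ = Css × CL.
Dose = Css × CL × τ = 26.0 × 5.280 × 21.2 = 2910 mg

2910 mg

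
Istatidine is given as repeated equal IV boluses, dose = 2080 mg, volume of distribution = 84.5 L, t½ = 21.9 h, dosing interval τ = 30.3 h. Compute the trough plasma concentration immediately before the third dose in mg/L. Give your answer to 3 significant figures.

C₀ per dose = Dose / Vd = 2080 / 84.5 = 24.62 mg/L
k = ln2 / t½ = 0.693147 / 21.9 = 0.03165 h⁻¹
Fraction remaining after one interval: r = e^(−kτ) = e^(−0.03165 × 30.3) = 0.3833
Before dose 3, 2 doses have been given (aged 1τ, 2τ).
C_trough = C₀ × (r + r²) = 24.62 × (0.3833 + 0.1469) = 13.05 mg/L

13.1 mg/L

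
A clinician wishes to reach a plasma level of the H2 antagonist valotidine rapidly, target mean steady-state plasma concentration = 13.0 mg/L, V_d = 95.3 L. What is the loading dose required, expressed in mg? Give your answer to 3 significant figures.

1240 mg

LD = Css × Vd = 13.0 × 95.3 = 1239 mg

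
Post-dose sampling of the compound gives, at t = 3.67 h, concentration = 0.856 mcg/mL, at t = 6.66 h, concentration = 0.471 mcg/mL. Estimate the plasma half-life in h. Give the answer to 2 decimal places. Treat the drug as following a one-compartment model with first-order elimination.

k = ln(C₁/C₂) / (t₂ − t₁) = ln(0.856/0.471) / (6.66 − 3.67)
  = 0.5974 / 2.990 = 0.1998 h⁻¹
t½ = ln2 / k = 0.693147 / 0.1998 = 3.469 h

3.47 h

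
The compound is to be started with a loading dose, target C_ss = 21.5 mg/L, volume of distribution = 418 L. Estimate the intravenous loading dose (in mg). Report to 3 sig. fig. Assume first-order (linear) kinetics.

LD = Css × Vd = 21.5 × 418 = 8987 mg

8990 mg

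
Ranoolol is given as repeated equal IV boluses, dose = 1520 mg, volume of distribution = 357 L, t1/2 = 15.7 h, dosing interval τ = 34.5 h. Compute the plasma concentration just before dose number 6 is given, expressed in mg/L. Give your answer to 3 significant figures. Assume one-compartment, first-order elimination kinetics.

C₀ per dose = Dose / Vd = 1520 / 357 = 4.258 mg/L
k = ln2 / t½ = 0.693147 / 15.7 = 0.04415 h⁻¹
Fraction remaining after one interval: r = e^(−kτ) = e^(−0.04415 × 34.5) = 0.2180
Before dose 6, 5 doses have been given (aged 1τ, 2τ, 3τ, 4τ, 5τ).
C_trough = C₀ × (r + r² + … + r^5) = C₀ × r(1−r^5)/(1−r)
        = 4.258 × 0.2180 × (1 − 0.0004924) / (1 − 0.2180) = 1.186 mg/L

1.19 mg/L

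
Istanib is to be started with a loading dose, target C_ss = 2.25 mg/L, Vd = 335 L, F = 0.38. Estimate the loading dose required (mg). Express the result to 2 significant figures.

LD = Css × Vd / F = 2.25 × 335 / 0.38 = 1984 mg

2000 mg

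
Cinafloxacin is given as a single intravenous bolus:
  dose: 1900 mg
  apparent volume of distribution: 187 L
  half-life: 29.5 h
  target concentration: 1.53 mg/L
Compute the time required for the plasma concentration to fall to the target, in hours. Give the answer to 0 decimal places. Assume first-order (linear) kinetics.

C₀ = Dose / Vd = 1900 / 187 = 10.16 mg/L
k = ln2 / t½ = 0.693147 / 29.5 = 0.02350 h⁻¹
t = ln(C₀ / C) / k = ln(10.16 / 1.53) / 0.02350
  = ln(6.641) / 0.02350 = 1.893 / 0.02350 = 80.55 h

81 h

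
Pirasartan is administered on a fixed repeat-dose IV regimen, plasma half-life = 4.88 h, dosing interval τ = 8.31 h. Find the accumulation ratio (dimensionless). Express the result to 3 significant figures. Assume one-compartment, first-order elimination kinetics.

k = ln2 / t½ = 0.693147 / 4.88 = 0.1420 h⁻¹
e^(−kτ) = e^(−0.1420 × 8.31) = 0.3073
Accumulation ratio R = 1 / (1 − e^(−kτ)) = 1 / (1 − 0.3073) = 1.444

1.44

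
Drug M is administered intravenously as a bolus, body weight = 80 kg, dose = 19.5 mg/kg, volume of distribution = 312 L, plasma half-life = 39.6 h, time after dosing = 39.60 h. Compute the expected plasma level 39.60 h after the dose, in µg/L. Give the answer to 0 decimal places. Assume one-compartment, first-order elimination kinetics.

2500 µg/L

Total dose = 19.5 × 80 = 1560 mg
C₀ = Dose / Vd = 1560 / 312 = 5.000 mg/L
k = ln2 / t½ = 0.693147 / 39.6 = 0.01750 h⁻¹
t / t½ = 39.60 / 39.6 = 1 half-lives
C = C₀ × (1/2)^1 = 5.000 × 0.5000 = 2.500 mg/L
Convert: 2.500 mg/L × 1000 = 2500 µg/L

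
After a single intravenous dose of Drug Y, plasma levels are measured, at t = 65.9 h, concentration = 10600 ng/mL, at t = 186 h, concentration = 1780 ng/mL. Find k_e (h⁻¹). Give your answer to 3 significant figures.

k = ln(C₁/C₂) / (t₂ − t₁) = ln(10600/1780) / (186 − 65.9)
  = 1.784 / 120.1 = 0.01485 h⁻¹

0.0149 h⁻¹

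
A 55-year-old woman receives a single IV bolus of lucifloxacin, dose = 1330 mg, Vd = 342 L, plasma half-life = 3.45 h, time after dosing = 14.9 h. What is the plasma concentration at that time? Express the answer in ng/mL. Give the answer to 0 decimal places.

C₀ = Dose / Vd = 1330 / 342 = 3.889 mg/L
k = ln2 / t½ = 0.693147 / 3.45 = 0.2009 h⁻¹
C = C₀ · e^(−k·t) = 3.889 × e^(−0.2009 × 14.9)
  = 3.889 × 0.05012 = 0.1949 mg/L
Convert: 0.1949 mg/L × 1000 = 194.9 ng/mL

195 ng/mL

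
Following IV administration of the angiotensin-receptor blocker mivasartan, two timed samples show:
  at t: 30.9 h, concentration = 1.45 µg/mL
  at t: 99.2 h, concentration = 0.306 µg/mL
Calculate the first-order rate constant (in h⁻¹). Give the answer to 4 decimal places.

k = ln(C₁/C₂) / (t₂ − t₁) = ln(1.45/0.306) / (99.2 − 30.9)
  = 1.556 / 68.30 = 0.02278 h⁻¹

0.0228 h⁻¹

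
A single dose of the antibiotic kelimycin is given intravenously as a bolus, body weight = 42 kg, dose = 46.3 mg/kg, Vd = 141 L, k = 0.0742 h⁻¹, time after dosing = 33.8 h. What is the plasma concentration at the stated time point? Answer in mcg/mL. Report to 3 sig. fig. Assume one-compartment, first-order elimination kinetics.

1.12 mcg/mL

Total dose = 46.3 × 42 = 1945 mg
C₀ = Dose / Vd = 1945 / 141 = 13.79 mg/L
C = C₀ · e^(−k·t) = 13.79 × e^(−0.07420 × 33.8)
  = 13.79 × 0.08143 = 1.123 mg/L
(1.123 mg/L = 1.123 mcg/mL)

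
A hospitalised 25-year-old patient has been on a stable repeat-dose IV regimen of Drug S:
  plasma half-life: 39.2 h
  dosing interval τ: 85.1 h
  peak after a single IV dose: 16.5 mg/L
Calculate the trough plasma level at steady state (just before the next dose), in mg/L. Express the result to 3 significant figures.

k = ln2 / t½ = 0.693147 / 39.2 = 0.01768 h⁻¹
e^(−kτ) = e^(−0.01768 × 85.1) = 0.2221
Accumulation ratio R = 1 / (1 − e^(−kτ)) = 1 / (1 − 0.2221) = 1.286
Steady-state trough = C₀ × R × e^(−kτ) = 16.5 × 1.286 × 0.2221 = 4.713 mg/L

4.71 mg/L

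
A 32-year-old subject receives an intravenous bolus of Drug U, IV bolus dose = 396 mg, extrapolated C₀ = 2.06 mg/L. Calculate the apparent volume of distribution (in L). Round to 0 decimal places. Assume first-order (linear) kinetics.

192 L

Vd = Dose / C₀ = 396.0 / 2.06 = 192.2 L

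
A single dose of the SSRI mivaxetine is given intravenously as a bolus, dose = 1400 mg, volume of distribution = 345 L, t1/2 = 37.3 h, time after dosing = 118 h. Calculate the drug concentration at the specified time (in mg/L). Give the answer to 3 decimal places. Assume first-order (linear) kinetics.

0.453 mg/L

C₀ = Dose / Vd = 1400 / 345 = 4.058 mg/L
k = ln2 / t½ = 0.693147 / 37.3 = 0.01858 h⁻¹
C = C₀ · e^(−k·t) = 4.058 × e^(−0.01858 × 118)
  = 4.058 × 0.1116 = 0.4529 mg/L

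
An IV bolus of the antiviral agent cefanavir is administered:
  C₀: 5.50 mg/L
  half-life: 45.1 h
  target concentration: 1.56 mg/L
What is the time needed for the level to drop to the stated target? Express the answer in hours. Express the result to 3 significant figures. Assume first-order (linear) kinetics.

82.0 h

k = ln2 / t½ = 0.693147 / 45.1 = 0.01537 h⁻¹
t = ln(C₀ / C) / k = ln(5.500 / 1.56) / 0.01537
  = ln(3.526) / 0.01537 = 1.260 / 0.01537 = 81.98 h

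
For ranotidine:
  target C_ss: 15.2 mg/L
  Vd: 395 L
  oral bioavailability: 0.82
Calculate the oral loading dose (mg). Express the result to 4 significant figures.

LD = Css × Vd / F = 15.2 × 395 / 0.82 = 7322 mg

7322 mg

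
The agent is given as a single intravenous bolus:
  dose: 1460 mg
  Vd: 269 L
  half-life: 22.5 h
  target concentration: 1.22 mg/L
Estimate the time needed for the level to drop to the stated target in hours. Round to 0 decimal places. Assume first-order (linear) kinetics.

48 h

C₀ = Dose / Vd = 1460 / 269 = 5.428 mg/L
k = ln2 / t½ = 0.693147 / 22.5 = 0.03081 h⁻¹
t = ln(C₀ / C) / k = ln(5.428 / 1.22) / 0.03081
  = ln(4.449) / 0.03081 = 1.493 / 0.03081 = 48.46 h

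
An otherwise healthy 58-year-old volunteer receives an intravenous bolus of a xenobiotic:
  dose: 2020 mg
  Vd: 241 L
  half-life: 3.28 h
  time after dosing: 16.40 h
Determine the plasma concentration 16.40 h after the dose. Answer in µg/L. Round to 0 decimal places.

C₀ = Dose / Vd = 2020 / 241 = 8.382 mg/L
k = ln2 / t½ = 0.693147 / 3.28 = 0.2113 h⁻¹
t / t½ = 16.40 / 3.28 = 5 half-lives
C = C₀ × (1/2)^5 = 8.382 × 0.03125 = 0.2619 mg/L
Convert: 0.2619 mg/L × 1000 = 261.9 µg/L

262 µg/L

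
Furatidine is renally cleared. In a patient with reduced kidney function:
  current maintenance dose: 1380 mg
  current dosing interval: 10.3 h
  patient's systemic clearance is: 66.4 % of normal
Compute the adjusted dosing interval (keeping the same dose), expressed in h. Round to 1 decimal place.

15.5 h

To keep the same average steady-state level, dosing rate must scale with clearance.
CL ratio = 66.4 / 100 = 0.6640
New interval (same dose) = 10.3 / 0.6640 = 15.51 h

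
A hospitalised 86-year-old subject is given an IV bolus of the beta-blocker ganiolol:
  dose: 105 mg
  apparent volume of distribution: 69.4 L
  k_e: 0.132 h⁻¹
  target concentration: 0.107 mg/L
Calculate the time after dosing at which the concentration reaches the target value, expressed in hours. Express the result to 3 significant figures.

C₀ = Dose / Vd = 105.0 / 69.4 = 1.513 mg/L
t = ln(C₀ / C) / k = ln(1.513 / 0.107) / 0.1320
  = ln(14.14) / 0.1320 = 2.649 / 0.1320 = 20.07 h

20.1 h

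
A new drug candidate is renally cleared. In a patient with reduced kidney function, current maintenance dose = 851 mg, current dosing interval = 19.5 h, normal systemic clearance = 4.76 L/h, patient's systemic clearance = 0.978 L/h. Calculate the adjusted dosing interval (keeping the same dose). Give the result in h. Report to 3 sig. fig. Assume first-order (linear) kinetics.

94.9 h

To keep the same average steady-state level, dosing rate must scale with clearance.
CL ratio = 0.978 / 4.76 = 0.2055
New interval (same dose) = 19.5 / 0.2055 = 94.89 h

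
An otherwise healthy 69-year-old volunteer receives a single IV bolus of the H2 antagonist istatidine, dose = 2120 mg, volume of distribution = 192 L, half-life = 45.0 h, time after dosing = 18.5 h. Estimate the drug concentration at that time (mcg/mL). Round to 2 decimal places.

8.30 mcg/mL

C₀ = Dose / Vd = 2120 / 192 = 11.04 mg/L
k = ln2 / t½ = 0.693147 / 45.0 = 0.01540 h⁻¹
C = C₀ · e^(−k·t) = 11.04 × e^(−0.01540 × 18.5)
  = 11.04 × 0.7521 = 8.303 mg/L
(8.303 mg/L = 8.303 mcg/mL)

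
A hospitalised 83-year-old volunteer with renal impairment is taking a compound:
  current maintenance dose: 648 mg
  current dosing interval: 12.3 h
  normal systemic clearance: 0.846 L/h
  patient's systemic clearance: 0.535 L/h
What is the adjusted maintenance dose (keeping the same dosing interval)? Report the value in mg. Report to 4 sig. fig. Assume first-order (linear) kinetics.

To keep the same average steady-state level, dosing rate must scale with clearance.
CL ratio = 0.535 / 0.846 = 0.6324
New dose (same interval) = 648 × 0.6324 = 409.8 mg

409.8 mg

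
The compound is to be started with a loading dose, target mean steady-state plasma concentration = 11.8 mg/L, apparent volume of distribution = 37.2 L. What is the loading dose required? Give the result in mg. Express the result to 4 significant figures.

LD = Css × Vd = 11.8 × 37.2 = 439.0 mg

439.0 mg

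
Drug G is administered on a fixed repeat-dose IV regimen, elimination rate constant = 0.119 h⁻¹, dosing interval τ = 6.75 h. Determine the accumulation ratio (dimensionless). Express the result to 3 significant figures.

e^(−kτ) = e^(−0.1190 × 6.75) = 0.4479
Accumulation ratio R = 1 / (1 − e^(−kτ)) = 1 / (1 − 0.4479) = 1.811

1.81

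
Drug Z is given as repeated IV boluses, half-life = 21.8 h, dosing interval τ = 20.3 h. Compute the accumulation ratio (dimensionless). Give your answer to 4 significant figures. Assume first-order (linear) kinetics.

k = ln2 / t½ = 0.693147 / 21.8 = 0.03180 h⁻¹
e^(−kτ) = e^(−0.03180 × 20.3) = 0.5244
Accumulation ratio R = 1 / (1 − e^(−kτ)) = 1 / (1 − 0.5244) = 2.103

2.103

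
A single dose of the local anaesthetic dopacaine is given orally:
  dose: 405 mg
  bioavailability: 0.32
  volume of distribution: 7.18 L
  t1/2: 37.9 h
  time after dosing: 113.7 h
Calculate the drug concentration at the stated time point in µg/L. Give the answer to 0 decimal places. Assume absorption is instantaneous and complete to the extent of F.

Amount reaching circulation = F × Dose = 0.32 × 405.0 = 129.6 mg
C₀ = F·Dose / Vd = 129.6 / 7.18 = 18.05 mg/L
k = ln2 / t½ = 0.693147 / 37.9 = 0.01829 h⁻¹
t / t½ = 113.7 / 37.9 = 3 half-lives
C = C₀ × (1/2)^3 = 18.05 × 0.1250 = 2.256 mg/L
Convert: 2.256 mg/L × 1000 = 2256 µg/L

2256 µg/L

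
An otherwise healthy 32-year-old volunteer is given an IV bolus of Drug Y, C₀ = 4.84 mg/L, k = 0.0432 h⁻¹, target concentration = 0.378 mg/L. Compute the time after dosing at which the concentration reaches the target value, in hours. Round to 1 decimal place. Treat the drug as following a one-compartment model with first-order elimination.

59.0 h

t = ln(C₀ / C) / k = ln(4.840 / 0.378) / 0.04320
  = ln(12.80) / 0.04320 = 2.549 / 0.04320 = 59.00 h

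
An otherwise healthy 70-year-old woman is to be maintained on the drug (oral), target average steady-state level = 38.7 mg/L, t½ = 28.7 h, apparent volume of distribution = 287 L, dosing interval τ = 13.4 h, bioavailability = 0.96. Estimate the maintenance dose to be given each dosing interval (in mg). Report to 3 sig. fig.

3740 mg

k = ln2 / t½ = 0.693147 / 28.7 = 0.02415 h⁻¹
CL = k × Vd = 0.02415 × 287 = 6.931 L/h
At steady state, F × (Dose/τ) = Css × CL.
Dose = Css × CL × τ / F = 38.7 × 6.931 × 13.4 / 0.96 = 3744 mg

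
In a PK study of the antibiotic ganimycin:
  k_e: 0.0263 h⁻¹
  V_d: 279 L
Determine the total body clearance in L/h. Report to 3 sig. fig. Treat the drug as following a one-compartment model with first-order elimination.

CL = k × Vd = 0.0263 × 279 = 7.338 L/h

7.34 L/h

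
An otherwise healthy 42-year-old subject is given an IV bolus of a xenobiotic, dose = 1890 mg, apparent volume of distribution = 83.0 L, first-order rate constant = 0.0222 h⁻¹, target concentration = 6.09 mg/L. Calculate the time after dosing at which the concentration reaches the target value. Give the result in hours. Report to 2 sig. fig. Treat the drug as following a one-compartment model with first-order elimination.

59 h

C₀ = Dose / Vd = 1890 / 83.0 = 22.77 mg/L
t = ln(C₀ / C) / k = ln(22.77 / 6.09) / 0.02220
  = ln(3.739) / 0.02220 = 1.319 / 0.02220 = 59.41 h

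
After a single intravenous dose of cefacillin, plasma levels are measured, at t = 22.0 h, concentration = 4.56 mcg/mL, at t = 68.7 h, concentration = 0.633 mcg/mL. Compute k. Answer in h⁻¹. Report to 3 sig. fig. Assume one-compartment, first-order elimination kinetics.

0.0423 h⁻¹

k = ln(C₁/C₂) / (t₂ − t₁) = ln(4.56/0.633) / (68.7 − 22.0)
  = 1.975 / 46.70 = 0.04229 h⁻¹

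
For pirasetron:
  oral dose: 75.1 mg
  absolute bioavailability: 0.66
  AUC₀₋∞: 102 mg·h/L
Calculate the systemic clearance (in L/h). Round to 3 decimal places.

CL = F·Dose / AUC = 0.66 × 75.1 / 102 = 0.4859 L/h

0.486 L/h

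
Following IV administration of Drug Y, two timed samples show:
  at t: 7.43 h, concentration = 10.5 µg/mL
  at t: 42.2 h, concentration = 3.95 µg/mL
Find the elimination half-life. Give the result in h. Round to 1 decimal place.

24.7 h

k = ln(C₁/C₂) / (t₂ − t₁) = ln(10.5/3.95) / (42.2 − 7.43)
  = 0.9777 / 34.77 = 0.02812 h⁻¹
t½ = ln2 / k = 0.693147 / 0.02812 = 24.65 h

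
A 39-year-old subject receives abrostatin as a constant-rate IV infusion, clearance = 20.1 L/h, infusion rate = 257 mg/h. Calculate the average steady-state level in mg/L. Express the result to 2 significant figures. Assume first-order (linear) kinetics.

At steady state Css = R₀ / CL = 257 / 20.10 = 12.79 mg/L

13 mg/L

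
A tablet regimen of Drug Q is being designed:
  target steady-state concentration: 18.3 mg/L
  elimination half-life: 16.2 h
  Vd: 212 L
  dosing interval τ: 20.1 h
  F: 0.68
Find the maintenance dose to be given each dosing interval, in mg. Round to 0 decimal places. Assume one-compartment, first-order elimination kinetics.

4907 mg

k = ln2 / t½ = 0.693147 / 16.2 = 0.04279 h⁻¹
CL = k × Vd = 0.04279 × 212 = 9.071 L/h
At steady state, F × (Dose/τ) = Css × CL.
Dose = Css × CL × τ / F = 18.3 × 9.071 × 20.1 / 0.68 = 4907 mg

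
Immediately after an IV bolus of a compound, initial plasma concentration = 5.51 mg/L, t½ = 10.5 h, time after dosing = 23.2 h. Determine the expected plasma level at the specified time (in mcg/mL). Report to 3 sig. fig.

k = ln2 / t½ = 0.693147 / 10.5 = 0.06601 h⁻¹
C = C₀ · e^(−k·t) = 5.510 × e^(−0.06601 × 23.2)
  = 5.510 × 0.2162 = 1.191 mg/L
(1.191 mg/L = 1.191 mcg/mL)

1.19 mcg/mL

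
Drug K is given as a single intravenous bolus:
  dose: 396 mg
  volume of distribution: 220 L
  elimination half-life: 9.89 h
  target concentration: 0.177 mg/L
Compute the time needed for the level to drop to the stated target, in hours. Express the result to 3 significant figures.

33.1 h

C₀ = Dose / Vd = 396.0 / 220 = 1.800 mg/L
k = ln2 / t½ = 0.693147 / 9.89 = 0.07009 h⁻¹
t = ln(C₀ / C) / k = ln(1.800 / 0.177) / 0.07009
  = ln(10.17) / 0.07009 = 2.319 / 0.07009 = 33.09 h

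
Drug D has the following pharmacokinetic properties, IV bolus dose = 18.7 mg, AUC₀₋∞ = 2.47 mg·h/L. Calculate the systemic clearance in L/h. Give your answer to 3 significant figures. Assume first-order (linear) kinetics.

CL = Dose / AUC = 18.7 / 2.47 = 7.571 L/h

7.57 L/h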